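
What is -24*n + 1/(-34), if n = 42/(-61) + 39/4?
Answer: -451105/2074 ≈ -217.50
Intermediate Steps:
n = 2211/244 (n = 42*(-1/61) + 39*(¼) = -42/61 + 39/4 = 2211/244 ≈ 9.0615)
-24*n + 1/(-34) = -24*2211/244 + 1/(-34) = -13266/61 - 1/34 = -451105/2074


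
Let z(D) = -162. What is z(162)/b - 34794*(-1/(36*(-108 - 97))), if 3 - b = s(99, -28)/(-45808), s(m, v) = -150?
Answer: -551319667/9380390 ≈ -58.774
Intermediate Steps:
b = 68637/22904 (b = 3 - (-150)/(-45808) = 3 - (-150)*(-1)/45808 = 3 - 1*75/22904 = 3 - 75/22904 = 68637/22904 ≈ 2.9967)
z(162)/b - 34794*(-1/(36*(-108 - 97))) = -162/68637/22904 - 34794*(-1/(36*(-108 - 97))) = -162*22904/68637 - 34794/((-36*(-205))) = -1236816/22879 - 34794/7380 = -1236816/22879 - 34794*1/7380 = -1236816/22879 - 1933/410 = -551319667/9380390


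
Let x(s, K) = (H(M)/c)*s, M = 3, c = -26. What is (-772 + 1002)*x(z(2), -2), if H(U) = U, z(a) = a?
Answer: -690/13 ≈ -53.077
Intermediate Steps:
x(s, K) = -3*s/26 (x(s, K) = (3/(-26))*s = (3*(-1/26))*s = -3*s/26)
(-772 + 1002)*x(z(2), -2) = (-772 + 1002)*(-3/26*2) = 230*(-3/13) = -690/13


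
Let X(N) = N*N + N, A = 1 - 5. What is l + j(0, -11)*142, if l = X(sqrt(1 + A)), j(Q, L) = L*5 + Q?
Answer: -7813 + I*sqrt(3) ≈ -7813.0 + 1.732*I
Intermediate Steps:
A = -4
j(Q, L) = Q + 5*L (j(Q, L) = 5*L + Q = Q + 5*L)
X(N) = N + N**2 (X(N) = N**2 + N = N + N**2)
l = I*sqrt(3)*(1 + I*sqrt(3)) (l = sqrt(1 - 4)*(1 + sqrt(1 - 4)) = sqrt(-3)*(1 + sqrt(-3)) = (I*sqrt(3))*(1 + I*sqrt(3)) = I*sqrt(3)*(1 + I*sqrt(3)) ≈ -3.0 + 1.732*I)
l + j(0, -11)*142 = (-3 + I*sqrt(3)) + (0 + 5*(-11))*142 = (-3 + I*sqrt(3)) + (0 - 55)*142 = (-3 + I*sqrt(3)) - 55*142 = (-3 + I*sqrt(3)) - 7810 = -7813 + I*sqrt(3)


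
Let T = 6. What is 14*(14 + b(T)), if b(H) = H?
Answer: 280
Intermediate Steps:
14*(14 + b(T)) = 14*(14 + 6) = 14*20 = 280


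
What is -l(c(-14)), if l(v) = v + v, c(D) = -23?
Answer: 46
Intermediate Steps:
l(v) = 2*v
-l(c(-14)) = -2*(-23) = -1*(-46) = 46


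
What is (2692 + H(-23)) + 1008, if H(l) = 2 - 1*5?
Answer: 3697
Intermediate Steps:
H(l) = -3 (H(l) = 2 - 5 = -3)
(2692 + H(-23)) + 1008 = (2692 - 3) + 1008 = 2689 + 1008 = 3697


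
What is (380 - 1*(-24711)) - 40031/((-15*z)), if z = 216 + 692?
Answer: 341779451/13620 ≈ 25094.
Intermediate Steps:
z = 908
(380 - 1*(-24711)) - 40031/((-15*z)) = (380 - 1*(-24711)) - 40031/((-15*908)) = (380 + 24711) - 40031/(-13620) = 25091 - 40031*(-1)/13620 = 25091 - 1*(-40031/13620) = 25091 + 40031/13620 = 341779451/13620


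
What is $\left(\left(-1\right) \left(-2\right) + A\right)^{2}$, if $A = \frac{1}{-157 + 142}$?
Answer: $\frac{841}{225} \approx 3.7378$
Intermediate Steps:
$A = - \frac{1}{15}$ ($A = \frac{1}{-15} = - \frac{1}{15} \approx -0.066667$)
$\left(\left(-1\right) \left(-2\right) + A\right)^{2} = \left(\left(-1\right) \left(-2\right) - \frac{1}{15}\right)^{2} = \left(2 - \frac{1}{15}\right)^{2} = \left(\frac{29}{15}\right)^{2} = \frac{841}{225}$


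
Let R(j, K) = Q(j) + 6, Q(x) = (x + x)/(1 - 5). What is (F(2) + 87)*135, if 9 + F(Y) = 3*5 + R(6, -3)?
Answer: 12960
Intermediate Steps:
Q(x) = -x/2 (Q(x) = (2*x)/(-4) = (2*x)*(-1/4) = -x/2)
R(j, K) = 6 - j/2 (R(j, K) = -j/2 + 6 = 6 - j/2)
F(Y) = 9 (F(Y) = -9 + (3*5 + (6 - 1/2*6)) = -9 + (15 + (6 - 3)) = -9 + (15 + 3) = -9 + 18 = 9)
(F(2) + 87)*135 = (9 + 87)*135 = 96*135 = 12960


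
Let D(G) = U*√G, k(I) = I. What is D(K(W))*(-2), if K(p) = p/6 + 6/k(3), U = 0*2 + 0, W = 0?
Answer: 0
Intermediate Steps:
U = 0 (U = 0 + 0 = 0)
K(p) = 2 + p/6 (K(p) = p/6 + 6/3 = p*(⅙) + 6*(⅓) = p/6 + 2 = 2 + p/6)
D(G) = 0 (D(G) = 0*√G = 0)
D(K(W))*(-2) = 0*(-2) = 0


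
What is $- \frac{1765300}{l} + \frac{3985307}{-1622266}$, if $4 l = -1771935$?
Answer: $\frac{878687944031}{574909980942} \approx 1.5284$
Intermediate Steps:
$l = - \frac{1771935}{4}$ ($l = \frac{1}{4} \left(-1771935\right) = - \frac{1771935}{4} \approx -4.4298 \cdot 10^{5}$)
$- \frac{1765300}{l} + \frac{3985307}{-1622266} = - \frac{1765300}{- \frac{1771935}{4}} + \frac{3985307}{-1622266} = \left(-1765300\right) \left(- \frac{4}{1771935}\right) + 3985307 \left(- \frac{1}{1622266}\right) = \frac{1412240}{354387} - \frac{3985307}{1622266} = \frac{878687944031}{574909980942}$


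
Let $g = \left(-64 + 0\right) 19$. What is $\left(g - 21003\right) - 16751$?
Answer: $-38970$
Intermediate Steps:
$g = -1216$ ($g = \left(-64\right) 19 = -1216$)
$\left(g - 21003\right) - 16751 = \left(-1216 - 21003\right) - 16751 = -22219 - 16751 = -38970$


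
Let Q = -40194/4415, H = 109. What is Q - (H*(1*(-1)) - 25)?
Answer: 551416/4415 ≈ 124.90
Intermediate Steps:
Q = -40194/4415 (Q = -40194*1/4415 = -40194/4415 ≈ -9.1040)
Q - (H*(1*(-1)) - 25) = -40194/4415 - (109*(1*(-1)) - 25) = -40194/4415 - (109*(-1) - 25) = -40194/4415 - (-109 - 25) = -40194/4415 - 1*(-134) = -40194/4415 + 134 = 551416/4415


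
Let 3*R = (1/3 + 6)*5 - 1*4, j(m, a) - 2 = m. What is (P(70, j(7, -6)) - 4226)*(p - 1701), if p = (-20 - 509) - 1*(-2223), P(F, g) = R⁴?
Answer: -138120745/6561 ≈ -21052.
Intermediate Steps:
j(m, a) = 2 + m
R = 83/9 (R = ((1/3 + 6)*5 - 1*4)/3 = ((⅓ + 6)*5 - 4)/3 = ((19/3)*5 - 4)/3 = (95/3 - 4)/3 = (⅓)*(83/3) = 83/9 ≈ 9.2222)
P(F, g) = 47458321/6561 (P(F, g) = (83/9)⁴ = 47458321/6561)
p = 1694 (p = -529 + 2223 = 1694)
(P(70, j(7, -6)) - 4226)*(p - 1701) = (47458321/6561 - 4226)*(1694 - 1701) = (19731535/6561)*(-7) = -138120745/6561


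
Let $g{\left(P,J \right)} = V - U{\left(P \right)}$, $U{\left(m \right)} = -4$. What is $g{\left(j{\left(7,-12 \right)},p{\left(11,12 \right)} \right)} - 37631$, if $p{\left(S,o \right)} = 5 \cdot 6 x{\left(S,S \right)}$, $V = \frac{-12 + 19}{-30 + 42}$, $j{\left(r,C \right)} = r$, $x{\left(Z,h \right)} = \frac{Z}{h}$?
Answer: $- \frac{451517}{12} \approx -37626.0$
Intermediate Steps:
$V = \frac{7}{12} \approx 0.58333$
$p{\left(S,o \right)} = 30$ ($p{\left(S,o \right)} = 5 \cdot 6 \frac{S}{S} = 30 \cdot 1 = 30$)
$g{\left(P,J \right)} = \frac{55}{12}$ ($g{\left(P,J \right)} = \frac{7}{12} - -4 = \frac{7}{12} + 4 = \frac{55}{12}$)
$g{\left(j{\left(7,-12 \right)},p{\left(11,12 \right)} \right)} - 37631 = \frac{55}{12} - 37631 = - \frac{451517}{12}$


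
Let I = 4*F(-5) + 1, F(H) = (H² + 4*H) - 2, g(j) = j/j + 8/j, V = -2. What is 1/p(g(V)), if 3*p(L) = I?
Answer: 3/13 ≈ 0.23077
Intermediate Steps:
g(j) = 1 + 8/j
F(H) = -2 + H² + 4*H
I = 13 (I = 4*(-2 + (-5)² + 4*(-5)) + 1 = 4*(-2 + 25 - 20) + 1 = 4*3 + 1 = 12 + 1 = 13)
p(L) = 13/3 (p(L) = (⅓)*13 = 13/3)
1/p(g(V)) = 1/(13/3) = 3/13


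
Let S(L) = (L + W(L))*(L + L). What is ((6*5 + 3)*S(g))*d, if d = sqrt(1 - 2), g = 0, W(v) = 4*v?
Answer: 0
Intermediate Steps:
S(L) = 10*L**2 (S(L) = (L + 4*L)*(L + L) = (5*L)*(2*L) = 10*L**2)
d = I (d = sqrt(-1) = I ≈ 1.0*I)
((6*5 + 3)*S(g))*d = ((6*5 + 3)*(10*0**2))*I = ((30 + 3)*(10*0))*I = (33*0)*I = 0*I = 0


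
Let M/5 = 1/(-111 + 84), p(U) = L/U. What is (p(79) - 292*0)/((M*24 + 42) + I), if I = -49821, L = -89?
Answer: 801/35396029 ≈ 2.2630e-5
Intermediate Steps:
p(U) = -89/U
M = -5/27 (M = 5/(-111 + 84) = 5/(-27) = 5*(-1/27) = -5/27 ≈ -0.18519)
(p(79) - 292*0)/((M*24 + 42) + I) = (-89/79 - 292*0)/((-5/27*24 + 42) - 49821) = (-89*1/79 + 0)/((-40/9 + 42) - 49821) = (-89/79 + 0)/(338/9 - 49821) = -89/(79*(-448051/9)) = -89/79*(-9/448051) = 801/35396029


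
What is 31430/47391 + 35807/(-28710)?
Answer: -264858079/453531870 ≈ -0.58399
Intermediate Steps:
31430/47391 + 35807/(-28710) = 31430*(1/47391) + 35807*(-1/28710) = 31430/47391 - 35807/28710 = -264858079/453531870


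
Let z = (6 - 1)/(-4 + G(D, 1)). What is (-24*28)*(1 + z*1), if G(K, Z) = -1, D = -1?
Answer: 0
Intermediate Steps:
z = -1 (z = (6 - 1)/(-4 - 1) = 5/(-5) = 5*(-⅕) = -1)
(-24*28)*(1 + z*1) = (-24*28)*(1 - 1*1) = -672*(1 - 1) = -672*0 = 0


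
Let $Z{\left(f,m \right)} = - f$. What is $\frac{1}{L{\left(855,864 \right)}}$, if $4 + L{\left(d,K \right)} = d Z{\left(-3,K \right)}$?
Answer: $\frac{1}{2561} \approx 0.00039047$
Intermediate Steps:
$L{\left(d,K \right)} = -4 + 3 d$ ($L{\left(d,K \right)} = -4 + d \left(\left(-1\right) \left(-3\right)\right) = -4 + d 3 = -4 + 3 d$)
$\frac{1}{L{\left(855,864 \right)}} = \frac{1}{-4 + 3 \cdot 855} = \frac{1}{-4 + 2565} = \frac{1}{2561}$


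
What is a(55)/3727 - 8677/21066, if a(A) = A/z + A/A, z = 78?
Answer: -69990394/170111461 ≈ -0.41144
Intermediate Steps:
a(A) = 1 + A/78 (a(A) = A/78 + A/A = A*(1/78) + 1 = A/78 + 1 = 1 + A/78)
a(55)/3727 - 8677/21066 = (1 + (1/78)*55)/3727 - 8677/21066 = (1 + 55/78)*(1/3727) - 8677*1/21066 = (133/78)*(1/3727) - 8677/21066 = 133/290706 - 8677/21066 = -69990394/170111461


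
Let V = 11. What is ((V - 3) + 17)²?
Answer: 625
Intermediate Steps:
((V - 3) + 17)² = ((11 - 3) + 17)² = (8 + 17)² = 25² = 625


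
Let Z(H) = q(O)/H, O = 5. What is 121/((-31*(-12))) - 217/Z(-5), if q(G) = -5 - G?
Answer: -40241/372 ≈ -108.17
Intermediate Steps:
Z(H) = -10/H (Z(H) = (-5 - 1*5)/H = (-5 - 5)/H = -10/H)
121/((-31*(-12))) - 217/Z(-5) = 121/((-31*(-12))) - 217/((-10/(-5))) = 121/372 - 217/((-10*(-⅕))) = 121*(1/372) - 217/2 = 121/372 - 217*½ = 121/372 - 217/2 = -40241/372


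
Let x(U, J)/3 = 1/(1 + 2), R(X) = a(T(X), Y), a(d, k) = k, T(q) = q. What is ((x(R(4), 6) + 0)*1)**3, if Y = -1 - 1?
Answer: 1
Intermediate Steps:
Y = -2
R(X) = -2
x(U, J) = 1 (x(U, J) = 3/(1 + 2) = 3/3 = 3*(1/3) = 1)
((x(R(4), 6) + 0)*1)**3 = ((1 + 0)*1)**3 = (1*1)**3 = 1**3 = 1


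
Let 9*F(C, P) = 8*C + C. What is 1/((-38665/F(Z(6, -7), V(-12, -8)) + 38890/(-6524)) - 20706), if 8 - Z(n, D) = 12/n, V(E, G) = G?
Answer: -4893/132874933 ≈ -3.6824e-5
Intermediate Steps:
Z(n, D) = 8 - 12/n
F(C, P) = C (F(C, P) = (8*C + C)/9 = (9*C)/9 = C)
1/((-38665/F(Z(6, -7), V(-12, -8)) + 38890/(-6524)) - 20706) = 1/((-38665/(8 - 12/6) + 38890/(-6524)) - 20706) = 1/((-38665/(8 - 12*⅙) + 38890*(-1/6524)) - 20706) = 1/((-38665/(8 - 2) - 19445/3262) - 20706) = 1/((-38665/6 - 19445/3262) - 20706) = 1/(-31560475/4893 - 20706) = 1/(-132874933/4893) = -4893/132874933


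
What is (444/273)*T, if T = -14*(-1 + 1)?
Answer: 0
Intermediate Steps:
T = 0 (T = -14*0 = 0)
(444/273)*T = (444/273)*0 = (444*(1/273))*0 = (148/91)*0 = 0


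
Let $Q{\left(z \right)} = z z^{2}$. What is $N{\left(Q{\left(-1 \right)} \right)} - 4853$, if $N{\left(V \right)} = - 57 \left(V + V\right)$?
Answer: $-4739$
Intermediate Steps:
$Q{\left(z \right)} = z^{3}$
$N{\left(V \right)} = - 114 V$ ($N{\left(V \right)} = - 57 \cdot 2 V = - 114 V$)
$N{\left(Q{\left(-1 \right)} \right)} - 4853 = - 114 \left(-1\right)^{3} - 4853 = \left(-114\right) \left(-1\right) - 4853 = 114 - 4853 = -4739$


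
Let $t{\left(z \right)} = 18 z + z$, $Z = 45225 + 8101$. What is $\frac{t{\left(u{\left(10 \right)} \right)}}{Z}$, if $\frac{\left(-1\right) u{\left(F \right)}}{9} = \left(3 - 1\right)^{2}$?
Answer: $- \frac{342}{26663} \approx -0.012827$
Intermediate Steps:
$u{\left(F \right)} = -36$ ($u{\left(F \right)} = - 9 \left(3 - 1\right)^{2} = - 9 \cdot 2^{2} = \left(-9\right) 4 = -36$)
$Z = 53326$
$t{\left(z \right)} = 19 z$
$\frac{t{\left(u{\left(10 \right)} \right)}}{Z} = \frac{19 \left(-36\right)}{53326} = \left(-684\right) \frac{1}{53326} = - \frac{342}{26663}$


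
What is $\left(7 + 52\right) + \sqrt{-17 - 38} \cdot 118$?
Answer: $59 + 118 i \sqrt{55} \approx 59.0 + 875.11 i$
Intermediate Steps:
$\left(7 + 52\right) + \sqrt{-17 - 38} \cdot 118 = 59 + \sqrt{-55} \cdot 118 = 59 + i \sqrt{55} \cdot 118 = 59 + 118 i \sqrt{55}$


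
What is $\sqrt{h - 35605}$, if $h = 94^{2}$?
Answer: $i \sqrt{26769} \approx 163.61 i$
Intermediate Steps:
$h = 8836$
$\sqrt{h - 35605} = \sqrt{8836 - 35605} = \sqrt{-26769} = i \sqrt{26769}$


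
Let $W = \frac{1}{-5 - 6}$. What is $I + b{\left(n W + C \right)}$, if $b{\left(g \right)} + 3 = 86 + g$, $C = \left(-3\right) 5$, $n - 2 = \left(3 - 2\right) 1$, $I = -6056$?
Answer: $- \frac{65871}{11} \approx -5988.3$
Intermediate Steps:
$W = - \frac{1}{11}$ ($W = \frac{1}{-11} = - \frac{1}{11} \approx -0.090909$)
$n = 3$ ($n = 2 + \left(3 - 2\right) 1 = 2 + 1 \cdot 1 = 2 + 1 = 3$)
$C = -15$
$b{\left(g \right)} = 83 + g$ ($b{\left(g \right)} = -3 + \left(86 + g\right) = 83 + g$)
$I + b{\left(n W + C \right)} = -6056 + \left(83 + \left(3 \left(- \frac{1}{11}\right) - 15\right)\right) = -6056 + \left(83 - \frac{168}{11}\right) = -6056 + \frac{745}{11} = - \frac{65871}{11}$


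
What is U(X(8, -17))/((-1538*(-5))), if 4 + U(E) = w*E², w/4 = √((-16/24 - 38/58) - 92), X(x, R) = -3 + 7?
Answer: -2/3845 + 32*I*√706353/334515 ≈ -0.00052016 + 0.080398*I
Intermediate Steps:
X(x, R) = 4
w = 4*I*√706353/87 (w = 4*√((-16/24 - 38/58) - 92) = 4*√((-16*1/24 - 38*1/58) - 92) = 4*√((-⅔ - 19/29) - 92) = 4*√(-115/87 - 92) = 4*√(-8119/87) = 4*(I*√706353/87) = 4*I*√706353/87 ≈ 38.641*I)
U(E) = -4 + 4*I*√706353*E²/87 (U(E) = -4 + (4*I*√706353/87)*E² = -4 + 4*I*√706353*E²/87)
U(X(8, -17))/((-1538*(-5))) = (-4 + (4/87)*I*√706353*4²)/((-1538*(-5))) = (-4 + (4/87)*I*√706353*16)/7690 = (-4 + 64*I*√706353/87)*(1/7690) = -2/3845 + 32*I*√706353/334515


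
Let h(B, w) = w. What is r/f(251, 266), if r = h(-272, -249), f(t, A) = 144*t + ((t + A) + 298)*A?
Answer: -249/252934 ≈ -0.00098445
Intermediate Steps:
f(t, A) = 144*t + A*(298 + A + t) (f(t, A) = 144*t + ((A + t) + 298)*A = 144*t + (298 + A + t)*A = 144*t + A*(298 + A + t))
r = -249
r/f(251, 266) = -249/(266² + 144*251 + 298*266 + 266*251) = -249/(70756 + 36144 + 79268 + 66766) = -249/252934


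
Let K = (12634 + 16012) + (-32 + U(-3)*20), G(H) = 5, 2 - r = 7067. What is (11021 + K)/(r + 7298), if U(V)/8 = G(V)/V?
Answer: 118105/699 ≈ 168.96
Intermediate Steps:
r = -7065 (r = 2 - 1*7067 = 2 - 7067 = -7065)
U(V) = 40/V (U(V) = 8*(5/V) = 40/V)
K = 85042/3 (K = (12634 + 16012) + (-32 + (40/(-3))*20) = 28646 + (-32 + (40*(-⅓))*20) = 28646 + (-32 - 40/3*20) = 28646 + (-32 - 800/3) = 28646 - 896/3 = 85042/3 ≈ 28347.)
(11021 + K)/(r + 7298) = (11021 + 85042/3)/(-7065 + 7298) = (118105/3)/233 = (118105/3)*(1/233) = 118105/699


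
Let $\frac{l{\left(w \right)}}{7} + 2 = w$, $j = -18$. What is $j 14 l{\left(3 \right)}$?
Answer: $-1764$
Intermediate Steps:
$l{\left(w \right)} = -14 + 7 w$
$j 14 l{\left(3 \right)} = \left(-18\right) 14 \left(-14 + 7 \cdot 3\right) = - 252 \left(-14 + 21\right) = \left(-252\right) 7 = -1764$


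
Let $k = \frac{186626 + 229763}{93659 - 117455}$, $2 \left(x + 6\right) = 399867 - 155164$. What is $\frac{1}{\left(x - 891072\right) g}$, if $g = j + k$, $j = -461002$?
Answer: $\frac{47592}{16866505111048393} \approx 2.8217 \cdot 10^{-12}$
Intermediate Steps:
$x = \frac{244691}{2}$ ($x = -6 + \frac{399867 - 155164}{2} = -6 + \frac{1}{2} \cdot 244703 = -6 + \frac{244703}{2} = \frac{244691}{2} \approx 1.2235 \cdot 10^{5}$)
$k = - \frac{416389}{23796}$ ($k = \frac{416389}{-23796} = 416389 \left(- \frac{1}{23796}\right) = - \frac{416389}{23796} \approx -17.498$)
$g = - \frac{10970419981}{23796}$ ($g = -461002 - \frac{416389}{23796} = - \frac{10970419981}{23796} \approx -4.6102 \cdot 10^{5}$)
$\frac{1}{\left(x - 891072\right) g} = \frac{1}{\left(\frac{244691}{2} - 891072\right) \left(- \frac{10970419981}{23796}\right)} = \frac{1}{- \frac{1537453}{2}} \left(- \frac{23796}{10970419981}\right) = \left(- \frac{2}{1537453}\right) \left(- \frac{23796}{10970419981}\right) = \frac{47592}{16866505111048393}$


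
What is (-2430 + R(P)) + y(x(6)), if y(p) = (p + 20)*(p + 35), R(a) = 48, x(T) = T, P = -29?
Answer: -1316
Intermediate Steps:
y(p) = (20 + p)*(35 + p)
(-2430 + R(P)) + y(x(6)) = (-2430 + 48) + (700 + 6**2 + 55*6) = -2382 + (700 + 36 + 330) = -2382 + 1066 = -1316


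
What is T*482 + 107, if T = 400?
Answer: 192907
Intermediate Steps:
T*482 + 107 = 400*482 + 107 = 192800 + 107 = 192907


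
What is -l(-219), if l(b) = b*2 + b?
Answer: 657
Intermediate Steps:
l(b) = 3*b (l(b) = 2*b + b = 3*b)
-l(-219) = -3*(-219) = -1*(-657) = 657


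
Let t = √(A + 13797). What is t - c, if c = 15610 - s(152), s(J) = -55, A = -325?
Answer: -15665 + 4*√842 ≈ -15549.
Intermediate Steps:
c = 15665 (c = 15610 - 1*(-55) = 15610 + 55 = 15665)
t = 4*√842 (t = √(-325 + 13797) = √13472 = 4*√842 ≈ 116.07)
t - c = 4*√842 - 1*15665 = 4*√842 - 15665 = -15665 + 4*√842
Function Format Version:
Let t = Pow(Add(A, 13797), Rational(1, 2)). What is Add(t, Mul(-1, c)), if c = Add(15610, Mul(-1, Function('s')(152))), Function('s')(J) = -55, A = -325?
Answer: Add(-15665, Mul(4, Pow(842, Rational(1, 2)))) ≈ -15549.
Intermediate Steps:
c = 15665 (c = Add(15610, Mul(-1, -55)) = Add(15610, 55) = 15665)
t = Mul(4, Pow(842, Rational(1, 2))) (t = Pow(Add(-325, 13797), Rational(1, 2)) = Pow(13472, Rational(1, 2)) = Mul(4, Pow(842, Rational(1, 2))) ≈ 116.07)
Add(t, Mul(-1, c)) = Add(Mul(4, Pow(842, Rational(1, 2))), Mul(-1, 15665)) = Add(Mul(4, Pow(842, Rational(1, 2))), -15665) = Add(-15665, Mul(4, Pow(842, Rational(1, 2))))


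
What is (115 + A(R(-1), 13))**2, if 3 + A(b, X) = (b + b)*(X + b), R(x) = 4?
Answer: 61504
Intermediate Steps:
A(b, X) = -3 + 2*b*(X + b) (A(b, X) = -3 + (b + b)*(X + b) = -3 + (2*b)*(X + b) = -3 + 2*b*(X + b))
(115 + A(R(-1), 13))**2 = (115 + (-3 + 2*4**2 + 2*13*4))**2 = (115 + (-3 + 2*16 + 104))**2 = (115 + (-3 + 32 + 104))**2 = (115 + 133)**2 = 248**2 = 61504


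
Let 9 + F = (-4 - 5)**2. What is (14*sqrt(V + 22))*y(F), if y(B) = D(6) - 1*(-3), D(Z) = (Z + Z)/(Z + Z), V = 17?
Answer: 56*sqrt(39) ≈ 349.72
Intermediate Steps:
F = 72 (F = -9 + (-4 - 5)**2 = -9 + (-9)**2 = -9 + 81 = 72)
D(Z) = 1 (D(Z) = (2*Z)/((2*Z)) = (2*Z)*(1/(2*Z)) = 1)
y(B) = 4 (y(B) = 1 - 1*(-3) = 1 + 3 = 4)
(14*sqrt(V + 22))*y(F) = (14*sqrt(17 + 22))*4 = (14*sqrt(39))*4 = 56*sqrt(39)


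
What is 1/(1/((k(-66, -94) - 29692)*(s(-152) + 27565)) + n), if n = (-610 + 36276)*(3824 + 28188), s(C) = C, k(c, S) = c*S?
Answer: 643876544/735139600195547647 ≈ 8.7586e-10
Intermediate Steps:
k(c, S) = S*c
n = 1141739992 (n = 35666*32012 = 1141739992)
1/(1/((k(-66, -94) - 29692)*(s(-152) + 27565)) + n) = 1/(1/((-94*(-66) - 29692)*(-152 + 27565)) + 1141739992) = 1/(1/((6204 - 29692)*27413) + 1141739992) = 1/(1/(-23488*27413) + 1141739992) = 1/(1/(-643876544) + 1141739992) = 1/(-1/643876544 + 1141739992) = 1/(735139600195547647/643876544) = 643876544/735139600195547647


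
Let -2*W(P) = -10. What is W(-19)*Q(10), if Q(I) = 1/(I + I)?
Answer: 1/4 ≈ 0.25000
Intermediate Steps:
W(P) = 5 (W(P) = -1/2*(-10) = 5)
Q(I) = 1/(2*I)
W(-19)*Q(10) = 5*((1/2)/10) = 5*((1/2)*(1/10)) = 5*(1/20) = 1/4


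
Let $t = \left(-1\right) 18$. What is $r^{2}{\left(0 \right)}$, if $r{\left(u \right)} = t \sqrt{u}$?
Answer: $0$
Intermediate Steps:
$t = -18$
$r{\left(u \right)} = - 18 \sqrt{u}$
$r^{2}{\left(0 \right)} = \left(- 18 \sqrt{0}\right)^{2} = \left(\left(-18\right) 0\right)^{2} = 0^{2} = 0$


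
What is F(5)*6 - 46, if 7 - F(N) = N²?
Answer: -154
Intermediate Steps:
F(N) = 7 - N²
F(5)*6 - 46 = (7 - 1*5²)*6 - 46 = (7 - 1*25)*6 - 46 = (7 - 25)*6 - 46 = -18*6 - 46 = -108 - 46 = -154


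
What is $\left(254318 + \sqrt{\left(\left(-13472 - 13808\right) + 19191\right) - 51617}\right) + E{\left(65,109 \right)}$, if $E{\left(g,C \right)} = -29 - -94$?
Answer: $254383 + 3 i \sqrt{6634} \approx 2.5438 \cdot 10^{5} + 244.35 i$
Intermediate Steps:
$E{\left(g,C \right)} = 65$ ($E{\left(g,C \right)} = -29 + 94 = 65$)
$\left(254318 + \sqrt{\left(\left(-13472 - 13808\right) + 19191\right) - 51617}\right) + E{\left(65,109 \right)} = \left(254318 + \sqrt{\left(\left(-13472 - 13808\right) + 19191\right) - 51617}\right) + 65 = \left(254318 + \sqrt{\left(-27280 + 19191\right) - 51617}\right) + 65 = \left(254318 + \sqrt{-8089 - 51617}\right) + 65 = \left(254318 + \sqrt{-59706}\right) + 65 = \left(254318 + 3 i \sqrt{6634}\right) + 65 = 254383 + 3 i \sqrt{6634}$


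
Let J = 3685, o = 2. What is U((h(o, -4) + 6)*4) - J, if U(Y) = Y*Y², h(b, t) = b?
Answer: 29083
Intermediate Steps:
U(Y) = Y³
U((h(o, -4) + 6)*4) - J = ((2 + 6)*4)³ - 1*3685 = (8*4)³ - 3685 = 32³ - 3685 = 32768 - 3685 = 29083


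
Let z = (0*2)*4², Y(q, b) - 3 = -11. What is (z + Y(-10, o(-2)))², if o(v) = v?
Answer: 64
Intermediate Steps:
Y(q, b) = -8 (Y(q, b) = 3 - 11 = -8)
z = 0 (z = 0*16 = 0)
(z + Y(-10, o(-2)))² = (0 - 8)² = (-8)² = 64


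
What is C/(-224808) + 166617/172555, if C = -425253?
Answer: 36945455317/12930581480 ≈ 2.8572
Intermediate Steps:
C/(-224808) + 166617/172555 = -425253/(-224808) + 166617/172555 = -425253*(-1/224808) + 166617*(1/172555) = 141751/74936 + 166617/172555 = 36945455317/12930581480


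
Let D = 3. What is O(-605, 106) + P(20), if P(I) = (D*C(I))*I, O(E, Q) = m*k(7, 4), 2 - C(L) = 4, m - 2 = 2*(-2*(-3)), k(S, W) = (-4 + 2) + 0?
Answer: -148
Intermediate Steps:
k(S, W) = -2 (k(S, W) = -2 + 0 = -2)
m = 14 (m = 2 + 2*(-2*(-3)) = 2 + 2*6 = 2 + 12 = 14)
C(L) = -2 (C(L) = 2 - 1*4 = 2 - 4 = -2)
O(E, Q) = -28 (O(E, Q) = 14*(-2) = -28)
P(I) = -6*I (P(I) = (3*(-2))*I = -6*I)
O(-605, 106) + P(20) = -28 - 6*20 = -28 - 120 = -148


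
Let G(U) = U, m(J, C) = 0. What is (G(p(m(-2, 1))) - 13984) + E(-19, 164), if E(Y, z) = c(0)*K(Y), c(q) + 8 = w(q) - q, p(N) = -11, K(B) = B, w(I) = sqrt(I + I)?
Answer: -13843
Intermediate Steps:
w(I) = sqrt(2)*sqrt(I) (w(I) = sqrt(2*I) = sqrt(2)*sqrt(I))
c(q) = -8 - q + sqrt(2)*sqrt(q) (c(q) = -8 + (sqrt(2)*sqrt(q) - q) = -8 + (-q + sqrt(2)*sqrt(q)) = -8 - q + sqrt(2)*sqrt(q))
E(Y, z) = -8*Y (E(Y, z) = (-8 - 1*0 + sqrt(2)*sqrt(0))*Y = (-8 + 0 + sqrt(2)*0)*Y = (-8 + 0 + 0)*Y = -8*Y)
(G(p(m(-2, 1))) - 13984) + E(-19, 164) = (-11 - 13984) - 8*(-19) = -13995 + 152 = -13843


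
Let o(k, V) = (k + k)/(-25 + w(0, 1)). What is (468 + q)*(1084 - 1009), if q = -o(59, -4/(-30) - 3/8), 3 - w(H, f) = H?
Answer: 390525/11 ≈ 35502.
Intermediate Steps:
w(H, f) = 3 - H
o(k, V) = -k/11 (o(k, V) = (k + k)/(-25 + (3 - 1*0)) = (2*k)/(-25 + (3 + 0)) = (2*k)/(-25 + 3) = (2*k)/(-22) = (2*k)*(-1/22) = -k/11)
q = 59/11 (q = -(-1)*59/11 = -1*(-59/11) = 59/11 ≈ 5.3636)
(468 + q)*(1084 - 1009) = (468 + 59/11)*(1084 - 1009) = (5207/11)*75 = 390525/11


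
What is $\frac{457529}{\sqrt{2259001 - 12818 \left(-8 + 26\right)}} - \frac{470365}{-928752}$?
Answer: $\frac{470365}{928752} + \frac{457529 \sqrt{2028277}}{2028277} \approx 321.77$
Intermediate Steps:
$\frac{457529}{\sqrt{2259001 - 12818 \left(-8 + 26\right)}} - \frac{470365}{-928752} = \frac{457529}{\sqrt{2259001 - 230724}} - - \frac{470365}{928752} = \frac{457529}{\sqrt{2259001 - 230724}} + \frac{470365}{928752} = \frac{457529}{\sqrt{2028277}} + \frac{470365}{928752} = 457529 \frac{\sqrt{2028277}}{2028277} + \frac{470365}{928752} = \frac{457529 \sqrt{2028277}}{2028277} + \frac{470365}{928752} = \frac{470365}{928752} + \frac{457529 \sqrt{2028277}}{2028277}$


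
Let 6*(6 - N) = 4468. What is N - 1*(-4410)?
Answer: 11014/3 ≈ 3671.3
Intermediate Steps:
N = -2216/3 (N = 6 - ⅙*4468 = 6 - 2234/3 = -2216/3 ≈ -738.67)
N - 1*(-4410) = -2216/3 - 1*(-4410) = -2216/3 + 4410 = 11014/3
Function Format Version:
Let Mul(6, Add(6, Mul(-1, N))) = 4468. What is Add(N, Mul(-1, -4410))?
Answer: Rational(11014, 3) ≈ 3671.3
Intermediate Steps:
N = Rational(-2216, 3) (N = Add(6, Mul(Rational(-1, 6), 4468)) = Add(6, Rational(-2234, 3)) = Rational(-2216, 3) ≈ -738.67)
Add(N, Mul(-1, -4410)) = Add(Rational(-2216, 3), Mul(-1, -4410)) = Add(Rational(-2216, 3), 4410) = Rational(11014, 3)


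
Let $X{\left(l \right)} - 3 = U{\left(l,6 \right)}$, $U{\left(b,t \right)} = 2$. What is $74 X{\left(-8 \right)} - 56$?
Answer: $314$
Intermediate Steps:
$X{\left(l \right)} = 5$ ($X{\left(l \right)} = 3 + 2 = 5$)
$74 X{\left(-8 \right)} - 56 = 74 \cdot 5 - 56 = 370 - 56 = 314$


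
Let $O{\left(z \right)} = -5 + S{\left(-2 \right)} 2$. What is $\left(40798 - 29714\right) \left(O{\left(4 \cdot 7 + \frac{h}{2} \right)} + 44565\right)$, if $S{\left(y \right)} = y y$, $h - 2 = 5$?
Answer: $493991712$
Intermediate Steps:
$h = 7$ ($h = 2 + 5 = 7$)
$S{\left(y \right)} = y^{2}$
$O{\left(z \right)} = 3$ ($O{\left(z \right)} = -5 + \left(-2\right)^{2} \cdot 2 = -5 + 4 \cdot 2 = -5 + 8 = 3$)
$\left(40798 - 29714\right) \left(O{\left(4 \cdot 7 + \frac{h}{2} \right)} + 44565\right) = \left(40798 - 29714\right) \left(3 + 44565\right) = 11084 \cdot 44568 = 493991712$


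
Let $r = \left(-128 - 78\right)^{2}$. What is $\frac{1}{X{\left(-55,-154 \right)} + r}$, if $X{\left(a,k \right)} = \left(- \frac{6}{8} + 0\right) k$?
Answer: $\frac{2}{85103} \approx 2.3501 \cdot 10^{-5}$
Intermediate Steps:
$r = 42436$ ($r = \left(-206\right)^{2} = 42436$)
$X{\left(a,k \right)} = - \frac{3 k}{4}$ ($X{\left(a,k \right)} = \left(\left(-6\right) \frac{1}{8} + 0\right) k = \left(- \frac{3}{4} + 0\right) k = - \frac{3 k}{4}$)
$\frac{1}{X{\left(-55,-154 \right)} + r} = \frac{1}{\left(- \frac{3}{4}\right) \left(-154\right) + 42436} = \frac{1}{\frac{231}{2} + 42436} = \frac{1}{\frac{85103}{2}} = \frac{2}{85103}$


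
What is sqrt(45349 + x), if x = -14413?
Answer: 2*sqrt(7734) ≈ 175.89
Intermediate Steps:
sqrt(45349 + x) = sqrt(45349 - 14413) = sqrt(30936) = 2*sqrt(7734)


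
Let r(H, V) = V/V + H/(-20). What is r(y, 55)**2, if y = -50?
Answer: 49/4 ≈ 12.250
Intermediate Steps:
r(H, V) = 1 - H/20 (r(H, V) = 1 + H*(-1/20) = 1 - H/20)
r(y, 55)**2 = (1 - 1/20*(-50))**2 = (1 + 5/2)**2 = (7/2)**2 = 49/4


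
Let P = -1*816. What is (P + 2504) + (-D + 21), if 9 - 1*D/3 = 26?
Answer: 1760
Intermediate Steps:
D = -51 (D = 27 - 3*26 = 27 - 78 = -51)
P = -816
(P + 2504) + (-D + 21) = (-816 + 2504) + (-1*(-51) + 21) = 1688 + (51 + 21) = 1688 + 72 = 1760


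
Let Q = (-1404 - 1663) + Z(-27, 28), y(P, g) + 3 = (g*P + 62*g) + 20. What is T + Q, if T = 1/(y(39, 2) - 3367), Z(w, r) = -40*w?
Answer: -6255077/3148 ≈ -1987.0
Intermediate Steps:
y(P, g) = 17 + 62*g + P*g (y(P, g) = -3 + ((g*P + 62*g) + 20) = -3 + ((P*g + 62*g) + 20) = -3 + ((62*g + P*g) + 20) = -3 + (20 + 62*g + P*g) = 17 + 62*g + P*g)
T = -1/3148 (T = 1/((17 + 62*2 + 39*2) - 3367) = 1/((17 + 124 + 78) - 3367) = 1/(219 - 3367) = 1/(-3148) = -1/3148 ≈ -0.00031766)
Q = -1987 (Q = (-1404 - 1663) - 40*(-27) = -3067 + 1080 = -1987)
T + Q = -1/3148 - 1987 = -6255077/3148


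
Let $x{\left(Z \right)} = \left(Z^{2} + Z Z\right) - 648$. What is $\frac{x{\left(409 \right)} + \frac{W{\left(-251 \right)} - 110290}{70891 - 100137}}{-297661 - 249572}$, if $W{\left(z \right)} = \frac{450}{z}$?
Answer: $- \frac{1225602771542}{2008549227909} \approx -0.61019$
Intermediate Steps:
$x{\left(Z \right)} = -648 + 2 Z^{2}$ ($x{\left(Z \right)} = \left(Z^{2} + Z^{2}\right) - 648 = 2 Z^{2} - 648 = -648 + 2 Z^{2}$)
$\frac{x{\left(409 \right)} + \frac{W{\left(-251 \right)} - 110290}{70891 - 100137}}{-297661 - 249572} = \frac{\left(-648 + 2 \cdot 409^{2}\right) + \frac{\frac{450}{-251} - 110290}{70891 - 100137}}{-297661 - 249572} = \frac{\left(-648 + 2 \cdot 167281\right) + \frac{450 \left(- \frac{1}{251}\right) - 110290}{-29246}}{-547233} = \left(\left(-648 + 334562\right) + \left(- \frac{450}{251} - 110290\right) \left(- \frac{1}{29246}\right)\right) \left(- \frac{1}{547233}\right) = \left(333914 - - \frac{13841620}{3670373}\right) \left(- \frac{1}{547233}\right) = \left(333914 + \frac{13841620}{3670373}\right) \left(- \frac{1}{547233}\right) = \frac{1225602771542}{3670373} \left(- \frac{1}{547233}\right) = - \frac{1225602771542}{2008549227909}$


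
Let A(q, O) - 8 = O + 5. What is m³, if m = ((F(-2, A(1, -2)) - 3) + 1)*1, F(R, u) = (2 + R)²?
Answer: -8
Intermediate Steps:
A(q, O) = 13 + O (A(q, O) = 8 + (O + 5) = 8 + (5 + O) = 13 + O)
m = -2 (m = (((2 - 2)² - 3) + 1)*1 = ((0² - 3) + 1)*1 = ((0 - 3) + 1)*1 = (-3 + 1)*1 = -2*1 = -2)
m³ = (-2)³ = -8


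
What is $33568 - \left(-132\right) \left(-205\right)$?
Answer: $6508$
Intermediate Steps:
$33568 - \left(-132\right) \left(-205\right) = 33568 - 27060 = 6508$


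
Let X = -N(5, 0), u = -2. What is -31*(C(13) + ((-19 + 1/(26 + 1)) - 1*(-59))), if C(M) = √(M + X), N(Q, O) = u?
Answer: -33511/27 - 31*√15 ≈ -1361.2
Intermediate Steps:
N(Q, O) = -2
X = 2 (X = -1*(-2) = 2)
C(M) = √(2 + M) (C(M) = √(M + 2) = √(2 + M))
-31*(C(13) + ((-19 + 1/(26 + 1)) - 1*(-59))) = -31*(√(2 + 13) + ((-19 + 1/(26 + 1)) - 1*(-59))) = -31*(√15 + ((-19 + 1/27) + 59)) = -31*(√15 + (-512/27 + 59)) = -31*(√15 + 1081/27) = -31*(1081/27 + √15) = -33511/27 - 31*√15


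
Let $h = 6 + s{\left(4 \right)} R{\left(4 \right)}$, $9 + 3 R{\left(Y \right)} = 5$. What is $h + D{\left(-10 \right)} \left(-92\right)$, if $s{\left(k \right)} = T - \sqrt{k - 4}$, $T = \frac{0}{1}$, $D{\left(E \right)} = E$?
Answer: $926$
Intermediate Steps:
$R{\left(Y \right)} = - \frac{4}{3}$ ($R{\left(Y \right)} = -3 + \frac{1}{3} \cdot 5 = -3 + \frac{5}{3} = - \frac{4}{3}$)
$T = 0$ ($T = 0 \cdot 1 = 0$)
$s{\left(k \right)} = - \sqrt{-4 + k}$ ($s{\left(k \right)} = 0 - \sqrt{k - 4} = 0 - \sqrt{-4 + k} = - \sqrt{-4 + k}$)
$h = 6$ ($h = 6 + - \sqrt{-4 + 4} \left(- \frac{4}{3}\right) = 6 + - \sqrt{0} \left(- \frac{4}{3}\right) = 6 + \left(-1\right) 0 \left(- \frac{4}{3}\right) = 6 + 0 \left(- \frac{4}{3}\right) = 6 + 0 = 6$)
$h + D{\left(-10 \right)} \left(-92\right) = 6 - -920 = 6 + 920 = 926$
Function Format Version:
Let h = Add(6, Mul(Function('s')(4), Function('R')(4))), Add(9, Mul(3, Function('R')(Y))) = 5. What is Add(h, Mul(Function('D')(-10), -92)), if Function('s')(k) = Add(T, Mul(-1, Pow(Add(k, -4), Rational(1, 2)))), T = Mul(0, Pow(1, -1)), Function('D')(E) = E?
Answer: 926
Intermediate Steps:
Function('R')(Y) = Rational(-4, 3) (Function('R')(Y) = Add(-3, Mul(Rational(1, 3), 5)) = Add(-3, Rational(5, 3)) = Rational(-4, 3))
T = 0 (T = Mul(0, 1) = 0)
Function('s')(k) = Mul(-1, Pow(Add(-4, k), Rational(1, 2))) (Function('s')(k) = Add(0, Mul(-1, Pow(Add(k, -4), Rational(1, 2)))) = Add(0, Mul(-1, Pow(Add(-4, k), Rational(1, 2)))) = Mul(-1, Pow(Add(-4, k), Rational(1, 2))))
h = 6 (h = Add(6, Mul(Mul(-1, Pow(Add(-4, 4), Rational(1, 2))), Rational(-4, 3))) = Add(6, Mul(Mul(-1, Pow(0, Rational(1, 2))), Rational(-4, 3))) = Add(6, Mul(Mul(-1, 0), Rational(-4, 3))) = Add(6, Mul(0, Rational(-4, 3))) = Add(6, 0) = 6)
Add(h, Mul(Function('D')(-10), -92)) = Add(6, Mul(-10, -92)) = Add(6, 920) = 926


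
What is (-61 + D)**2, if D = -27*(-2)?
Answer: 49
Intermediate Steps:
D = 54
(-61 + D)**2 = (-61 + 54)**2 = (-7)**2 = 49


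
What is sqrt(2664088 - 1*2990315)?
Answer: I*sqrt(326227) ≈ 571.16*I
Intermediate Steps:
sqrt(2664088 - 1*2990315) = sqrt(2664088 - 2990315) = sqrt(-326227) = I*sqrt(326227)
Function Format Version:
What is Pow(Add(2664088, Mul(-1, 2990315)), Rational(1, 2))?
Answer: Mul(I, Pow(326227, Rational(1, 2))) ≈ Mul(571.16, I)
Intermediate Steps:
Pow(Add(2664088, Mul(-1, 2990315)), Rational(1, 2)) = Pow(Add(2664088, -2990315), Rational(1, 2)) = Pow(-326227, Rational(1, 2)) = Mul(I, Pow(326227, Rational(1, 2)))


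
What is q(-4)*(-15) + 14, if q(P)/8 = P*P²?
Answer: 7694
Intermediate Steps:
q(P) = 8*P³ (q(P) = 8*(P*P²) = 8*P³)
q(-4)*(-15) + 14 = (8*(-4)³)*(-15) + 14 = (8*(-64))*(-15) + 14 = -512*(-15) + 14 = 7680 + 14 = 7694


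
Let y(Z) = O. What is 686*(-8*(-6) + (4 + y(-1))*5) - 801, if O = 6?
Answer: 66427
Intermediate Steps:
y(Z) = 6
686*(-8*(-6) + (4 + y(-1))*5) - 801 = 686*(-8*(-6) + (4 + 6)*5) - 801 = 686*(48 + 10*5) - 801 = 686*(48 + 50) - 801 = 686*98 - 801 = 67228 - 801 = 66427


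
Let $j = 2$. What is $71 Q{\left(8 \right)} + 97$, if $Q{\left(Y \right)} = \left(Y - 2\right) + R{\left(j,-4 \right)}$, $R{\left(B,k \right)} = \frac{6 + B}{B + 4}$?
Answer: $\frac{1853}{3} \approx 617.67$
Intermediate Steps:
$R{\left(B,k \right)} = \frac{6 + B}{4 + B}$
$Q{\left(Y \right)} = - \frac{2}{3} + Y$ ($Q{\left(Y \right)} = \left(Y - 2\right) + \frac{6 + 2}{4 + 2} = \left(-2 + Y\right) + \frac{1}{6} \cdot 8 = \left(-2 + Y\right) + \frac{4}{3} = - \frac{2}{3} + Y$)
$71 Q{\left(8 \right)} + 97 = 71 \left(- \frac{2}{3} + 8\right) + 97 = 71 \cdot \frac{22}{3} + 97 = \frac{1562}{3} + 97 = \frac{1853}{3}$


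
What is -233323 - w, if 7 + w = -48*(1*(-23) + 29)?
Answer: -233028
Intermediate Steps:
w = -295 (w = -7 - 48*(1*(-23) + 29) = -7 - 48*(-23 + 29) = -7 - 48*6 = -7 - 288 = -295)
-233323 - w = -233323 - 1*(-295) = -233323 + 295 = -233028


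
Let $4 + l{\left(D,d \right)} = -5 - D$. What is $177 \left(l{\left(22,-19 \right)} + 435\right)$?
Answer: $71508$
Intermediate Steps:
$l{\left(D,d \right)} = -9 - D$ ($l{\left(D,d \right)} = -4 - \left(5 + D\right) = -9 - D$)
$177 \left(l{\left(22,-19 \right)} + 435\right) = 177 \left(\left(-9 - 22\right) + 435\right) = 177 \left(-31 + 435\right) = 177 \cdot 404 = 71508$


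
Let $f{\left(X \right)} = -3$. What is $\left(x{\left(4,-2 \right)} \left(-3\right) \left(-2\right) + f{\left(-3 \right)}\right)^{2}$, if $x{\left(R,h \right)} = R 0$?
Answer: $9$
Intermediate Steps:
$x{\left(R,h \right)} = 0$
$\left(x{\left(4,-2 \right)} \left(-3\right) \left(-2\right) + f{\left(-3 \right)}\right)^{2} = \left(0 \left(-3\right) \left(-2\right) - 3\right)^{2} = \left(0 \left(-2\right) - 3\right)^{2} = \left(0 - 3\right)^{2} = \left(-3\right)^{2} = 9$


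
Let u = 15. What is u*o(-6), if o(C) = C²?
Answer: 540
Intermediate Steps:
u*o(-6) = 15*(-6)² = 15*36 = 540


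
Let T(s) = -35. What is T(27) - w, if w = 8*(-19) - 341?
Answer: 458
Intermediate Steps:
w = -493 (w = -152 - 341 = -493)
T(27) - w = -35 - 1*(-493) = -35 + 493 = 458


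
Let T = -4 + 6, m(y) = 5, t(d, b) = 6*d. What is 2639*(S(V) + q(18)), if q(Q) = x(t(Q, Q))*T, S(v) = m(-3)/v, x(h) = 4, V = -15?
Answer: 60697/3 ≈ 20232.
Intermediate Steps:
T = 2
S(v) = 5/v
q(Q) = 8 (q(Q) = 4*2 = 8)
2639*(S(V) + q(18)) = 2639*(5/(-15) + 8) = 2639*(5*(-1/15) + 8) = 2639*(-⅓ + 8) = 2639*(23/3) = 60697/3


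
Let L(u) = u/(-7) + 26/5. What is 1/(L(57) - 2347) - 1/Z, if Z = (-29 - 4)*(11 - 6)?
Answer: 8497/1507880 ≈ 0.0056351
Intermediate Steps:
L(u) = 26/5 - u/7 (L(u) = u*(-⅐) + 26*(⅕) = -u/7 + 26/5 = 26/5 - u/7)
Z = -165 (Z = -33*5 = -165)
1/(L(57) - 2347) - 1/Z = 1/((26/5 - ⅐*57) - 2347) - 1/(-165) = 1/((26/5 - 57/7) - 2347) - 1*(-1/165) = 1/(-103/35 - 2347) + 1/165 = 1/(-82248/35) + 1/165 = -35/82248 + 1/165 = 8497/1507880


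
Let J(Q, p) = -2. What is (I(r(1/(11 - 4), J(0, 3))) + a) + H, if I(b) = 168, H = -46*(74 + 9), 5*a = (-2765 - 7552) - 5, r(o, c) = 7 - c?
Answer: -28572/5 ≈ -5714.4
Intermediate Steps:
a = -10322/5 (a = ((-2765 - 7552) - 5)/5 = (-10317 - 5)/5 = (⅕)*(-10322) = -10322/5 ≈ -2064.4)
H = -3818 (H = -46*83 = -3818)
(I(r(1/(11 - 4), J(0, 3))) + a) + H = (168 - 10322/5) - 3818 = -9482/5 - 3818 = -28572/5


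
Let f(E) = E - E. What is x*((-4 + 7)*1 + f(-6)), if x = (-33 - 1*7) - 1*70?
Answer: -330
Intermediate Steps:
f(E) = 0
x = -110 (x = (-33 - 7) - 70 = -40 - 70 = -110)
x*((-4 + 7)*1 + f(-6)) = -110*((-4 + 7)*1 + 0) = -110*(3*1 + 0) = -110*(3 + 0) = -110*3 = -330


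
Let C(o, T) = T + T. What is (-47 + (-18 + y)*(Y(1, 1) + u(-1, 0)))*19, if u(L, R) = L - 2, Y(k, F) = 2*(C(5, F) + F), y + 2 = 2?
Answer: -1919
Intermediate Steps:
C(o, T) = 2*T
y = 0 (y = -2 + 2 = 0)
Y(k, F) = 6*F (Y(k, F) = 2*(2*F + F) = 2*(3*F) = 6*F)
u(L, R) = -2 + L
(-47 + (-18 + y)*(Y(1, 1) + u(-1, 0)))*19 = (-47 + (-18 + 0)*(6*1 + (-2 - 1)))*19 = (-47 - 18*(6 - 3))*19 = (-47 - 18*3)*19 = (-47 - 54)*19 = -101*19 = -1919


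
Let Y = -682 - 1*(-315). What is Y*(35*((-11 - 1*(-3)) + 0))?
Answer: 102760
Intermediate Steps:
Y = -367 (Y = -682 + 315 = -367)
Y*(35*((-11 - 1*(-3)) + 0)) = -12845*((-11 - 1*(-3)) + 0) = -12845*((-11 + 3) + 0) = -12845*(-8 + 0) = -12845*(-8) = -367*(-280) = 102760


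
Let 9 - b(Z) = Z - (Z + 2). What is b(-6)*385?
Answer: 4235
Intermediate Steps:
b(Z) = 11 (b(Z) = 9 - (Z - (Z + 2)) = 9 - (Z - (2 + Z)) = 9 - (Z + (-2 - Z)) = 9 - 1*(-2) = 9 + 2 = 11)
b(-6)*385 = 11*385 = 4235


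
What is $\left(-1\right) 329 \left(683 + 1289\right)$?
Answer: $-648788$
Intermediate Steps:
$\left(-1\right) 329 \left(683 + 1289\right) = \left(-329\right) 1972 = -648788$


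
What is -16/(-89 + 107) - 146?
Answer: -1322/9 ≈ -146.89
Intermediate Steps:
-16/(-89 + 107) - 146 = -16/18 - 146 = -16*1/18 - 146 = -8/9 - 146 = -1322/9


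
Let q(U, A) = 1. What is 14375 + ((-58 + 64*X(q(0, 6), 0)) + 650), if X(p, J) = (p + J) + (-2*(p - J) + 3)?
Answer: 15095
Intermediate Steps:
X(p, J) = 3 - p + 3*J (X(p, J) = (J + p) + ((-2*p + 2*J) + 3) = (J + p) + (3 - 2*p + 2*J) = 3 - p + 3*J)
14375 + ((-58 + 64*X(q(0, 6), 0)) + 650) = 14375 + ((-58 + 64*(3 - 1*1 + 3*0)) + 650) = 14375 + ((-58 + 64*(3 - 1 + 0)) + 650) = 14375 + ((-58 + 64*2) + 650) = 14375 + ((-58 + 128) + 650) = 14375 + (70 + 650) = 14375 + 720 = 15095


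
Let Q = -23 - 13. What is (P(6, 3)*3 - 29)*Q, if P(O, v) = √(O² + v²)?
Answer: 1044 - 324*√5 ≈ 319.51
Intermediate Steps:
Q = -36
(P(6, 3)*3 - 29)*Q = (√(6² + 3²)*3 - 29)*(-36) = (√(36 + 9)*3 - 29)*(-36) = (√45*3 - 29)*(-36) = ((3*√5)*3 - 29)*(-36) = (9*√5 - 29)*(-36) = (-29 + 9*√5)*(-36) = 1044 - 324*√5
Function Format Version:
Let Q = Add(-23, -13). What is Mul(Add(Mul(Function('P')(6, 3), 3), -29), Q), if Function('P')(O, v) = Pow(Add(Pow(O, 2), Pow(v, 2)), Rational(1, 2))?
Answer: Add(1044, Mul(-324, Pow(5, Rational(1, 2)))) ≈ 319.51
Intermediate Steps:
Q = -36
Mul(Add(Mul(Function('P')(6, 3), 3), -29), Q) = Mul(Add(Mul(Pow(Add(Pow(6, 2), Pow(3, 2)), Rational(1, 2)), 3), -29), -36) = Mul(Add(Mul(Pow(Add(36, 9), Rational(1, 2)), 3), -29), -36) = Mul(Add(Mul(Pow(45, Rational(1, 2)), 3), -29), -36) = Mul(Add(Mul(Mul(3, Pow(5, Rational(1, 2))), 3), -29), -36) = Mul(Add(Mul(9, Pow(5, Rational(1, 2))), -29), -36) = Mul(Add(-29, Mul(9, Pow(5, Rational(1, 2)))), -36) = Add(1044, Mul(-324, Pow(5, Rational(1, 2))))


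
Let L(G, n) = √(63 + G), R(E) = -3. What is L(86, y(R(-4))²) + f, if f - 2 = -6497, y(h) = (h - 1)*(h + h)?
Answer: -6495 + √149 ≈ -6482.8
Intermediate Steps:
y(h) = 2*h*(-1 + h) (y(h) = (-1 + h)*(2*h) = 2*h*(-1 + h))
f = -6495 (f = 2 - 6497 = -6495)
L(86, y(R(-4))²) + f = √(63 + 86) - 6495 = √149 - 6495 = -6495 + √149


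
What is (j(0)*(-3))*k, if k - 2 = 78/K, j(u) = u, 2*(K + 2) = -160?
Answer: 0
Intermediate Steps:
K = -82 (K = -2 + (1/2)*(-160) = -2 - 80 = -82)
k = 43/41 (k = 2 + 78/(-82) = 2 + 78*(-1/82) = 2 - 39/41 = 43/41 ≈ 1.0488)
(j(0)*(-3))*k = (0*(-3))*(43/41) = 0*(43/41) = 0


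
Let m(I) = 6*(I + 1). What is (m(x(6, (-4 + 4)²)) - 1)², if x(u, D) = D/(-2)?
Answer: 25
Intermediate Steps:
x(u, D) = -D/2 (x(u, D) = D*(-½) = -D/2)
m(I) = 6 + 6*I (m(I) = 6*(1 + I) = 6 + 6*I)
(m(x(6, (-4 + 4)²)) - 1)² = ((6 + 6*(-(-4 + 4)²/2)) - 1)² = ((6 + 6*(-½*0²)) - 1)² = ((6 + 6*(-½*0)) - 1)² = ((6 + 6*0) - 1)² = ((6 + 0) - 1)² = (6 - 1)² = 5² = 25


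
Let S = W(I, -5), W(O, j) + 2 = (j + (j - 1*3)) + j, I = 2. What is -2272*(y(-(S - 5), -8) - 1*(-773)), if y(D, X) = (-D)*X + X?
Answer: -2192480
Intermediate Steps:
W(O, j) = -5 + 3*j (W(O, j) = -2 + ((j + (j - 1*3)) + j) = -2 + ((j + (j - 3)) + j) = -2 + ((j + (-3 + j)) + j) = -2 + ((-3 + 2*j) + j) = -2 + (-3 + 3*j) = -5 + 3*j)
S = -20 (S = -5 + 3*(-5) = -5 - 15 = -20)
y(D, X) = X - D*X (y(D, X) = -D*X + X = X - D*X)
-2272*(y(-(S - 5), -8) - 1*(-773)) = -2272*(-8*(1 - (-1)*(-20 - 5)) - 1*(-773)) = -2272*(-8*(1 - (-1)*(-25)) + 773) = -2272*(-8*(1 - 1*25) + 773) = -2272*(-8*(1 - 25) + 773) = -2272*(-8*(-24) + 773) = -2272*(192 + 773) = -2272*965 = -2192480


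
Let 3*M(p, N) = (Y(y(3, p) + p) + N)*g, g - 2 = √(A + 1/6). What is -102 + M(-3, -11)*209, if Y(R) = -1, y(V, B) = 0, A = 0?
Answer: -1774 - 418*√6/3 ≈ -2115.3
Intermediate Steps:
g = 2 + √6/6 (g = 2 + √(0 + 1/6) = 2 + √(0 + ⅙) = 2 + √(⅙) = 2 + √6/6 ≈ 2.4082)
M(p, N) = (-1 + N)*(2 + √6/6)/3 (M(p, N) = ((-1 + N)*(2 + √6/6))/3 = (-1 + N)*(2 + √6/6)/3)
-102 + M(-3, -11)*209 = -102 + ((-1 - 11)*(12 + √6)/18)*209 = -102 + ((1/18)*(-12)*(12 + √6))*209 = -102 + (-8 - 2*√6/3)*209 = -102 + (-1672 - 418*√6/3) = -1774 - 418*√6/3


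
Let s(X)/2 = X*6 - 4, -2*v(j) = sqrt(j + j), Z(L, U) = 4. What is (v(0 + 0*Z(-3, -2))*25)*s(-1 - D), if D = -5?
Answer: 0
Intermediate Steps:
v(j) = -sqrt(2)*sqrt(j)/2 (v(j) = -sqrt(j + j)/2 = -sqrt(2)*sqrt(j)/2)
s(X) = -8 + 12*X (s(X) = 2*(X*6 - 4) = 2*(6*X - 4) = 2*(-4 + 6*X) = -8 + 12*X)
(v(0 + 0*Z(-3, -2))*25)*s(-1 - D) = (-sqrt(2)*sqrt(0 + 0*4)/2*25)*(-8 + 12*(-1 - 1*(-5))) = (-sqrt(2)*sqrt(0 + 0)/2*25)*(-8 + 12*(-1 + 5)) = (-sqrt(2)*sqrt(0)/2*25)*(-8 + 12*4) = (-1/2*sqrt(2)*0*25)*(-8 + 48) = (0*25)*40 = 0*40 = 0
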